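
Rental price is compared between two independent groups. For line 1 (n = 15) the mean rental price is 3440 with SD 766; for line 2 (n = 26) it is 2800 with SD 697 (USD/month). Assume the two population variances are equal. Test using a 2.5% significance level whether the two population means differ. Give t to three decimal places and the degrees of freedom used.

t = 2.732, df = 39

Let group 1 = line 1, group 2 = line 2. H0: μ_1 = μ_2; H1: μ_1 ≠ μ_2 (two-sample pooled-variance t-test, two-sided).
s_p² = [(15−1)·766² + (26−1)·697²]/(15+26−2) = 522046
t = (3440 − 2800)/√[522046·(1/15 + 1/26)] = 2.732
df = n₁ + n₂ − 2 = 39
Two-sided p-value ≈ 0.0094
Since p ≈ 0.0094 < α = 0.025, reject H0; the evidence is statistically significant.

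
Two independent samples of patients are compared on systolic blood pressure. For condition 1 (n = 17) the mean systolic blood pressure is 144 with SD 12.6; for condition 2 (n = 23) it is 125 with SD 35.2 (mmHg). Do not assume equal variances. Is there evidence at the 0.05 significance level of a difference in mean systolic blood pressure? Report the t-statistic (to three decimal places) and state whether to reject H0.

t = 2.390; reject H0

Let group 1 = condition 1, group 2 = condition 2. H0: μ_1 = μ_2; H1: μ_1 ≠ μ_2 (Welch's two-sample t-test, two-sided).
t = (x̄_1 − x̄_2)/√(s_1²/n_1 + s_2²/n_2) = (144 − 125)/√(12.6²/17 + 35.2²/23) = 2.390
Welch–Satterthwaite df ≈ 29.09
Two-sided p-value ≈ 0.024
Since p ≈ 0.024 < α = 0.05, reject H0; the evidence is statistically significant.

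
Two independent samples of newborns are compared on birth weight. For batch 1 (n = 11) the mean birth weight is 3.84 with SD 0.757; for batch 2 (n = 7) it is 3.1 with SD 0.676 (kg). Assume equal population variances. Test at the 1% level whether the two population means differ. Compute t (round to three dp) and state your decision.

Let group 1 = batch 1, group 2 = batch 2. H0: μ_1 = μ_2; H1: μ_1 ≠ μ_2 (two-sample pooled-variance t-test, two-sided).
s_p² = [(11−1)·0.757² + (7−1)·0.676²]/(11+7−2) = 0.529522
t = (3.84 − 3.1)/√[0.529522·(1/11 + 1/7)] = 2.103
df = n₁ + n₂ − 2 = 16
Two-sided p-value ≈ 0.0516
Since p ≈ 0.0516 > α = 0.01, fail to reject H0; the data do not provide sufficient evidence against H0.

t = 2.103; fail to reject H0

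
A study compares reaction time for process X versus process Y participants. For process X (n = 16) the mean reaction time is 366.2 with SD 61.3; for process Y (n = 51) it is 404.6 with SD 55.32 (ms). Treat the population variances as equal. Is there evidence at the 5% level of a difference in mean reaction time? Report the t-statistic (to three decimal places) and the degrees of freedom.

t = -2.361, df = 65

Let group 1 = process X, group 2 = process Y. H0: μ_1 = μ_2; H1: μ_1 ≠ μ_2 (two-sample pooled-variance t-test, two-sided).
s_p² = [(16−1)·61.3² + (51−1)·55.32²]/(16+51−2) = 3221.24
t = (366.2 − 404.6)/√[3221.24·(1/16 + 1/51)] = -2.361
df = n₁ + n₂ − 2 = 65
Two-sided p-value ≈ 0.0212
Since p ≈ 0.0212 < α = 0.05, reject H0; the evidence is statistically significant.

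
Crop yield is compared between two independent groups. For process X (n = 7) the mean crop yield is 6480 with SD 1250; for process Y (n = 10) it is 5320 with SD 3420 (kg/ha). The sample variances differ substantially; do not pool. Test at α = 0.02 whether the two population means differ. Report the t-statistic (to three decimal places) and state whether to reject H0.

t = 0.983; fail to reject H0

Let group 1 = process X, group 2 = process Y. H0: μ_1 = μ_2; H1: μ_1 ≠ μ_2 (Welch's two-sample t-test, two-sided).
t = (x̄_1 − x̄_2)/√(s_1²/n_1 + s_2²/n_2) = (6480 − 5320)/√(1250²/7 + 3420²/10) = 0.983
Welch–Satterthwaite df ≈ 12.10
Two-sided p-value ≈ 0.345
Since p ≈ 0.345 > α = 0.02, fail to reject H0; the evidence is not statistically significant.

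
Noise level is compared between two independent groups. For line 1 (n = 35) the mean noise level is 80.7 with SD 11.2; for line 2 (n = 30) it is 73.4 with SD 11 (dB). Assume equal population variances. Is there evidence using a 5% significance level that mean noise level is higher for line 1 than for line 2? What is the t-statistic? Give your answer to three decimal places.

Let group 1 = line 1, group 2 = line 2. H0: μ_1 = μ_2; H1: μ_1 > μ_2 (two-sample pooled-variance t-test, right-tailed).
s_p² = [(35−1)·11.2² + (30−1)·11²]/(35+30−2) = 123.396
t = (80.7 − 73.4)/√[123.396·(1/35 + 1/30)] = 2.641
df = n₁ + n₂ − 2 = 63
p-value = P(T ≥ 2.641) ≈ 0.005
Since p ≈ 0.005 < α = 0.05, reject H0; the data support H1.

2.641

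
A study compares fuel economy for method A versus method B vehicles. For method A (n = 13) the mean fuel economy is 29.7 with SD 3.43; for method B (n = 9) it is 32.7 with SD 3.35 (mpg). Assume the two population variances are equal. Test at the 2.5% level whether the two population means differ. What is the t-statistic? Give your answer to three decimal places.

Let group 1 = method A, group 2 = method B. H0: μ_1 = μ_2; H1: μ_1 ≠ μ_2 (two-sample pooled-variance t-test, two-sided).
s_p² = [(13−1)·3.43² + (9−1)·3.35²]/(13+9−2) = 11.5479
t = (29.7 − 32.7)/√[11.5479·(1/13 + 1/9)] = -2.036
df = n₁ + n₂ − 2 = 20
Two-sided p-value ≈ 0.0552
Since p ≈ 0.0552 > α = 0.025, fail to reject H0; the evidence is not statistically significant.

-2.036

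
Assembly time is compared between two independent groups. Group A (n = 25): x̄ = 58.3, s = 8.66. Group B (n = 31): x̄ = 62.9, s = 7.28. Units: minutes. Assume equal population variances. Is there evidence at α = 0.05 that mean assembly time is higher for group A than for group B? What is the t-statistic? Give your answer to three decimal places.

-2.160

Let group 1 = group A, group 2 = group B. H0: μ_1 = μ_2; H1: μ_1 > μ_2 (two-sample pooled-variance t-test, right-tailed).
s_p² = [(25−1)·8.66² + (31−1)·7.28²]/(25+31−2) = 62.7749
t = (58.3 − 62.9)/√[62.7749·(1/25 + 1/31)] = -2.160
df = n₁ + n₂ − 2 = 54
p-value = P(T ≥ -2.160) ≈ 0.982
Since p ≈ 0.982 > α = 0.05, fail to reject H0; the data do not provide sufficient evidence against H0.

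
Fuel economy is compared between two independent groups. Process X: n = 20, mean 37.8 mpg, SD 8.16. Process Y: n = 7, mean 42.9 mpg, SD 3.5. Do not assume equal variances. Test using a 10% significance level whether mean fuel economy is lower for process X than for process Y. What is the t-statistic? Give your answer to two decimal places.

-2.26

Let group 1 = process X, group 2 = process Y. H0: μ_1 = μ_2; H1: μ_1 < μ_2 (Welch's two-sample t-test, left-tailed).
t = (x̄_1 − x̄_2)/√(s_1²/n_1 + s_2²/n_2) = (37.8 − 42.9)/√(8.16²/20 + 3.5²/7) = -2.26
Welch–Satterthwaite df ≈ 23.59
p-value = P(T ≤ -2.26) ≈ 0.017
Since p ≈ 0.017 < α = 0.1, reject H0; the data support H1.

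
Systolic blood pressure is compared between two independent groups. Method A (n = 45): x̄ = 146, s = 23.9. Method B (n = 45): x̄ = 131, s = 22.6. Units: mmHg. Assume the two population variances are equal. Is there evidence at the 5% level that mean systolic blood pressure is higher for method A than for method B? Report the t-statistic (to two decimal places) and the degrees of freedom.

t = 3.06, df = 88

Let group 1 = method A, group 2 = method B. H0: μ_1 = μ_2; H1: μ_1 > μ_2 (two-sample pooled-variance t-test, right-tailed).
s_p² = [(45−1)·23.9² + (45−1)·22.6²]/(45+45−2) = 540.985
t = (146 − 131)/√[540.985·(1/45 + 1/45)] = 3.06
df = n₁ + n₂ − 2 = 88
p-value = P(T ≥ 3.06) ≈ 0.0015
Since p ≈ 0.0015 < α = 0.05, reject H0; the data support H1.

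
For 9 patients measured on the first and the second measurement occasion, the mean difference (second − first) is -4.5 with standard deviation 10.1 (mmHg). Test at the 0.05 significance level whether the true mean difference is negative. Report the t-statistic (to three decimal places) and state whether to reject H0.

H0: μ_d = 0; H1: μ_d < 0 (paired t-test on the differences, left-tailed).
t = d̄/(s_d/√n) = -4.5/(10.1/√9) = -1.337
df = n − 1 = 8
p-value = P(T ≤ -1.337) ≈ 0.109
Since p ≈ 0.109 > α = 0.05, fail to reject H0; the evidence is not statistically significant.

t = -1.337; fail to reject H0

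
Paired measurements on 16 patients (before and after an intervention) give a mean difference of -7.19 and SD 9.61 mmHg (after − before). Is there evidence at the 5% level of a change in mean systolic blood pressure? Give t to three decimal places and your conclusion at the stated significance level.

t = -2.993; reject H0

H0: μ_d = 0; H1: μ_d ≠ 0 (paired t-test on the differences, two-sided).
t = d̄/(s_d/√n) = -7.19/(9.61/√16) = -2.993
df = n − 1 = 15
Two-sided p-value ≈ 0.0091
Since p ≈ 0.0091 < α = 0.05, reject H0; the evidence is statistically significant.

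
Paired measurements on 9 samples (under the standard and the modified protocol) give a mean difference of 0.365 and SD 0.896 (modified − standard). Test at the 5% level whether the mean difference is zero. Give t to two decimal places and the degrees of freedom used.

t = 1.22, df = 8

H0: μ_d = 0; H1: μ_d ≠ 0 (paired t-test on the differences, two-sided).
t = d̄/(s_d/√n) = 0.365/(0.896/√9) = 1.22
df = n − 1 = 8
Two-sided p-value ≈ 0.256
Since p ≈ 0.256 > α = 0.05, fail to reject H0; the data do not provide sufficient evidence against H0.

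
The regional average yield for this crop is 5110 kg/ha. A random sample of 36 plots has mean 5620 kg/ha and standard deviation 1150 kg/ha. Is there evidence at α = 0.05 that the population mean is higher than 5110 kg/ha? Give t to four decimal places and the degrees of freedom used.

H0: μ = 5110; H1: μ > 5110 (one-sample t-test, right-tailed).
t = (x̄ − μ₀)/(s/√n) = (5620 − 5110)/(1150/√36) = 2.6609
df = n − 1 = 35
p-value = P(T ≥ 2.6609) ≈ 0.006
Since p ≈ 0.006 < α = 0.05, reject H0; the data support H1.

t = 2.6609, df = 35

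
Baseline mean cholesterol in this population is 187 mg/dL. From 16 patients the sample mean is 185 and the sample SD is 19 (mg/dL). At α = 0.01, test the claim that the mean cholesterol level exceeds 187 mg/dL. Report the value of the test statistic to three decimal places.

H0: μ = 187; H1: μ > 187 (one-sample t-test, right-tailed).
t = (x̄ − μ₀)/(s/√n) = (185 − 187)/(19/√16) = -0.421
df = n − 1 = 15
p-value = P(T ≥ -0.421) ≈ 0.660
Since p ≈ 0.660 > α = 0.01, fail to reject H0; the evidence is not statistically significant.

-0.421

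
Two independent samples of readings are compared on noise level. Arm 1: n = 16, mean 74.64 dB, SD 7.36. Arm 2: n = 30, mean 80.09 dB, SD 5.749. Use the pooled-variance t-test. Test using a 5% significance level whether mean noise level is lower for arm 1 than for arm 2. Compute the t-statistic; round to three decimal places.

-2.775

Let group 1 = arm 1, group 2 = arm 2. H0: μ_1 = μ_2; H1: μ_1 < μ_2 (two-sample pooled-variance t-test, left-tailed).
s_p² = [(16−1)·7.36² + (30−1)·5.749²]/(16+30−2) = 40.2505
t = (74.64 − 80.09)/√[40.2505·(1/16 + 1/30)] = -2.775
df = n₁ + n₂ − 2 = 44
p-value = P(T ≤ -2.775) ≈ 0.004
Since p ≈ 0.004 < α = 0.05, reject H0; the evidence is statistically significant.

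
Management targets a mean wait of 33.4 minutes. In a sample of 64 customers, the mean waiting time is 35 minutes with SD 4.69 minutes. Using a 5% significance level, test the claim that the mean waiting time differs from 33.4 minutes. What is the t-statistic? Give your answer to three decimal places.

2.729

H0: μ = 33.4; H1: μ ≠ 33.4 (one-sample t-test, two-sided).
t = (x̄ − μ₀)/(s/√n) = (35 − 33.4)/(4.69/√64) = 2.729
df = n − 1 = 63
Two-sided p-value ≈ 0.008
Since p ≈ 0.008 < α = 0.05, reject H0; the evidence is statistically significant.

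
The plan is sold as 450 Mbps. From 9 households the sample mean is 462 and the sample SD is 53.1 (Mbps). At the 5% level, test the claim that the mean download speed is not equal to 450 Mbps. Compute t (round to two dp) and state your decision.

t = 0.68; fail to reject H0

H0: μ = 450; H1: μ ≠ 450 (one-sample t-test, two-sided).
t = (x̄ − μ₀)/(s/√n) = (462 − 450)/(53.1/√9) = 0.68
df = n − 1 = 8
Two-sided p-value ≈ 0.517
Since p ≈ 0.517 > α = 0.05, fail to reject H0; the data do not provide sufficient evidence against H0.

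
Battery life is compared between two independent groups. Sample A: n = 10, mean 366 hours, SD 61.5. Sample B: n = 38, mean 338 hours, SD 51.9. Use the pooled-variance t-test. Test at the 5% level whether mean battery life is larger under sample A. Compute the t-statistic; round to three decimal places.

1.461

Let group 1 = sample A, group 2 = sample B. H0: μ_1 = μ_2; H1: μ_1 > μ_2 (two-sample pooled-variance t-test, right-tailed).
s_p² = [(10−1)·61.5² + (38−1)·51.9²]/(10+38−2) = 2906.6
t = (366 − 338)/√[2906.6·(1/10 + 1/38)] = 1.461
df = n₁ + n₂ − 2 = 46
p-value = P(T ≥ 1.461) ≈ 0.0754
Since p ≈ 0.0754 > α = 0.05, fail to reject H0; the data do not provide sufficient evidence against H0.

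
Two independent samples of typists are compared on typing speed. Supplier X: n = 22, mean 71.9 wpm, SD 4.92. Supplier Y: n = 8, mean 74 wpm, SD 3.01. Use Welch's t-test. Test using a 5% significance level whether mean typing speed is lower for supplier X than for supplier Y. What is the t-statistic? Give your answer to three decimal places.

Let group 1 = supplier X, group 2 = supplier Y. H0: μ_1 = μ_2; H1: μ_1 < μ_2 (Welch's two-sample t-test, left-tailed).
t = (x̄_1 − x̄_2)/√(s_1²/n_1 + s_2²/n_2) = (71.9 − 74)/√(4.92²/22 + 3.01²/8) = -1.405
Welch–Satterthwaite df ≈ 20.70
p-value = P(T ≤ -1.405) ≈ 0.0874
Since p ≈ 0.0874 > α = 0.05, fail to reject H0; the data do not provide sufficient evidence against H0.

-1.405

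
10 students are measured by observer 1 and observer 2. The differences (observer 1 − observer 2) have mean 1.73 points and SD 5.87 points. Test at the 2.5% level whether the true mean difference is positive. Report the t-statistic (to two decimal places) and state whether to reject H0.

H0: μ_d = 0; H1: μ_d > 0 (paired t-test on the differences, right-tailed).
t = d̄/(s_d/√n) = 1.73/(5.87/√10) = 0.93
df = n − 1 = 9
p-value = P(T ≥ 0.93) ≈ 0.188
Since p ≈ 0.188 > α = 0.025, fail to reject H0; the data do not provide sufficient evidence against H0.

t = 0.93; fail to reject H0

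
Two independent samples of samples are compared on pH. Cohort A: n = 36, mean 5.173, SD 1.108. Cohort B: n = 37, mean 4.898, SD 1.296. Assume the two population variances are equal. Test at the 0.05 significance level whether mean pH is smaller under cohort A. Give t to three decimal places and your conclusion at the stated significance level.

Let group 1 = cohort A, group 2 = cohort B. H0: μ_1 = μ_2; H1: μ_1 < μ_2 (two-sample pooled-variance t-test, left-tailed).
s_p² = [(36−1)·1.108² + (37−1)·1.296²]/(36+37−2) = 1.45682
t = (5.173 − 4.898)/√[1.45682·(1/36 + 1/37)] = 0.973
df = n₁ + n₂ − 2 = 71
p-value = P(T ≤ 0.973) ≈ 0.8331
Since p ≈ 0.8331 > α = 0.05, fail to reject H0; the evidence is not statistically significant.

t = 0.973; fail to reject H0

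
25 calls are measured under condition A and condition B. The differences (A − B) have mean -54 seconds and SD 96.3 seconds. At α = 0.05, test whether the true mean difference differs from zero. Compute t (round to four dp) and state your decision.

H0: μ_d = 0; H1: μ_d ≠ 0 (paired t-test on the differences, two-sided).
t = d̄/(s_d/√n) = -54/(96.3/√25) = -2.8037
df = n − 1 = 24
Two-sided p-value ≈ 0.010
Since p ≈ 0.010 < α = 0.05, reject H0; the data support H1.

t = -2.8037; reject H0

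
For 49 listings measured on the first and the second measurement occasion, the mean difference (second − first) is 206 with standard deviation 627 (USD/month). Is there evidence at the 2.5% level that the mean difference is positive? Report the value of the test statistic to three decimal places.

H0: μ_d = 0; H1: μ_d > 0 (paired t-test on the differences, right-tailed).
t = d̄/(s_d/√n) = 206/(627/√49) = 2.300
df = n − 1 = 48
p-value = P(T ≥ 2.300) ≈ 0.013
Since p ≈ 0.013 < α = 0.025, reject H0; the evidence is statistically significant.

2.300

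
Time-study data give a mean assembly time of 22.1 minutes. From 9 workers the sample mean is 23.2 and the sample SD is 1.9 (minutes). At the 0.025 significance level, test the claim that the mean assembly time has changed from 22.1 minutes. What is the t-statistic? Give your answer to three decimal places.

H0: μ = 22.1; H1: μ ≠ 22.1 (one-sample t-test, two-sided).
t = (x̄ − μ₀)/(s/√n) = (23.2 − 22.1)/(1.9/√9) = 1.737
df = n − 1 = 8
Two-sided p-value ≈ 0.1206
Since p ≈ 0.1206 > α = 0.025, fail to reject H0; the evidence is not statistically significant.

1.737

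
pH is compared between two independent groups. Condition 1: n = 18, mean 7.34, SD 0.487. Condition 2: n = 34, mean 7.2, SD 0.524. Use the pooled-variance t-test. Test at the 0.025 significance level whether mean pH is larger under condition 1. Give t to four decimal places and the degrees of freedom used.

t = 0.9386, df = 50

Let group 1 = condition 1, group 2 = condition 2. H0: μ_1 = μ_2; H1: μ_1 > μ_2 (two-sample pooled-variance t-test, right-tailed).
s_p² = [(18−1)·0.487² + (34−1)·0.524²]/(18+34−2) = 0.261858
t = (7.34 − 7.2)/√[0.261858·(1/18 + 1/34)] = 0.9386
df = n₁ + n₂ − 2 = 50
p-value = P(T ≥ 0.9386) ≈ 0.176
Since p ≈ 0.176 > α = 0.025, fail to reject H0; the data do not provide sufficient evidence against H0.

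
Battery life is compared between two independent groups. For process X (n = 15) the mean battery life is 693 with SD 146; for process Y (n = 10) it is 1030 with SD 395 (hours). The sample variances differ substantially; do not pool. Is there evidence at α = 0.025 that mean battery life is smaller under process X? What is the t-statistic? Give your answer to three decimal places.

-2.583

Let group 1 = process X, group 2 = process Y. H0: μ_1 = μ_2; H1: μ_1 < μ_2 (Welch's two-sample t-test, left-tailed).
t = (x̄_1 − x̄_2)/√(s_1²/n_1 + s_2²/n_2) = (693 − 1030)/√(146²/15 + 395²/10) = -2.583
Welch–Satterthwaite df ≈ 10.66
p-value = P(T ≤ -2.583) ≈ 0.013
Since p ≈ 0.013 < α = 0.025, reject H0; the data support H1.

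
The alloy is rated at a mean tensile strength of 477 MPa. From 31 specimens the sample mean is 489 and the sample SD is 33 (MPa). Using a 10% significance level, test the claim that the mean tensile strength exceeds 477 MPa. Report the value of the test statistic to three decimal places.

H0: μ = 477; H1: μ > 477 (one-sample t-test, right-tailed).
t = (x̄ − μ₀)/(s/√n) = (489 − 477)/(33/√31) = 2.025
df = n − 1 = 30
p-value = P(T ≥ 2.025) ≈ 0.0259
Since p ≈ 0.0259 < α = 0.1, reject H0; the evidence is statistically significant.

2.025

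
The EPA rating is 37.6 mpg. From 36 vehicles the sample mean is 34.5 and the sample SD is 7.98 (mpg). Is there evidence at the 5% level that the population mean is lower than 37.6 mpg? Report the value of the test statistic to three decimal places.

H0: μ = 37.6; H1: μ < 37.6 (one-sample t-test, left-tailed).
t = (x̄ − μ₀)/(s/√n) = (34.5 − 37.6)/(7.98/√36) = -2.331
df = n − 1 = 35
p-value = P(T ≤ -2.331) ≈ 0.0128
Since p ≈ 0.0128 < α = 0.05, reject H0; the evidence is statistically significant.

-2.331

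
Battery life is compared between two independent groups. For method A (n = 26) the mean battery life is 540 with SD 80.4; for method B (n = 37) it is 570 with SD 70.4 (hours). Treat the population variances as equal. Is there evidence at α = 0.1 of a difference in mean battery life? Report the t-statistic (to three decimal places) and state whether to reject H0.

Let group 1 = method A, group 2 = method B. H0: μ_1 = μ_2; H1: μ_1 ≠ μ_2 (two-sample pooled-variance t-test, two-sided).
s_p² = [(26−1)·80.4² + (37−1)·70.4²]/(26+37−2) = 5574.19
t = (540 − 570)/√[5574.19·(1/26 + 1/37)] = -1.570
df = n₁ + n₂ − 2 = 61
Two-sided p-value ≈ 0.1215
Since p ≈ 0.1215 > α = 0.1, fail to reject H0; the evidence is not statistically significant.

t = -1.570; fail to reject H0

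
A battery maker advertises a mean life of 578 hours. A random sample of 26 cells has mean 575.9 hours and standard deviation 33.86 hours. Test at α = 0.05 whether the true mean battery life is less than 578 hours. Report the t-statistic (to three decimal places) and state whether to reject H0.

H0: μ = 578; H1: μ < 578 (one-sample t-test, left-tailed).
t = (x̄ − μ₀)/(s/√n) = (575.9 − 578)/(33.86/√26) = -0.316
df = n − 1 = 25
p-value = P(T ≤ -0.316) ≈ 0.3772
Since p ≈ 0.3772 > α = 0.05, fail to reject H0; the evidence is not statistically significant.

t = -0.316; fail to reject H0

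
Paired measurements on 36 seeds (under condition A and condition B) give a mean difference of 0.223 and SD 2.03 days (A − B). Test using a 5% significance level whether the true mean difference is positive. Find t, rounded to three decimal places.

H0: μ_d = 0; H1: μ_d > 0 (paired t-test on the differences, right-tailed).
t = d̄/(s_d/√n) = 0.223/(2.03/√36) = 0.659
df = n − 1 = 35
p-value = P(T ≥ 0.659) ≈ 0.257
Since p ≈ 0.257 > α = 0.05, fail to reject H0; the evidence is not statistically significant.

0.659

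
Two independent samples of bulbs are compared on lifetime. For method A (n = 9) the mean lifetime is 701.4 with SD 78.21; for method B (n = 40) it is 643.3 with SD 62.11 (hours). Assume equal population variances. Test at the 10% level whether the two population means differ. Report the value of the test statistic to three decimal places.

2.418

Let group 1 = method A, group 2 = method B. H0: μ_1 = μ_2; H1: μ_1 ≠ μ_2 (two-sample pooled-variance t-test, two-sided).
s_p² = [(9−1)·78.21² + (40−1)·62.11²]/(9+40−2) = 4242.19
t = (701.4 − 643.3)/√[4242.19·(1/9 + 1/40)] = 2.418
df = n₁ + n₂ − 2 = 47
Two-sided p-value ≈ 0.0195
Since p ≈ 0.0195 < α = 0.1, reject H0; the evidence is statistically significant.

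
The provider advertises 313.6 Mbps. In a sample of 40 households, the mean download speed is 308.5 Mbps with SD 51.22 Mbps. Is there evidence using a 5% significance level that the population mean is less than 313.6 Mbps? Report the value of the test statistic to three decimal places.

-0.630

H0: μ = 313.6; H1: μ < 313.6 (one-sample t-test, left-tailed).
t = (x̄ − μ₀)/(s/√n) = (308.5 − 313.6)/(51.22/√40) = -0.630
df = n − 1 = 39
p-value = P(T ≤ -0.630) ≈ 0.266
Since p ≈ 0.266 > α = 0.05, fail to reject H0; the data do not provide sufficient evidence against H0.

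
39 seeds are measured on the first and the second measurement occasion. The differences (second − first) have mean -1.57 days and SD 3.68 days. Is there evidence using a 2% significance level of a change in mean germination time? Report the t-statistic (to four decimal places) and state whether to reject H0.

t = -2.6643; reject H0

H0: μ_d = 0; H1: μ_d ≠ 0 (paired t-test on the differences, two-sided).
t = d̄/(s_d/√n) = -1.57/(3.68/√39) = -2.6643
df = n − 1 = 38
Two-sided p-value ≈ 0.011
Since p ≈ 0.011 < α = 0.02, reject H0; the data support H1.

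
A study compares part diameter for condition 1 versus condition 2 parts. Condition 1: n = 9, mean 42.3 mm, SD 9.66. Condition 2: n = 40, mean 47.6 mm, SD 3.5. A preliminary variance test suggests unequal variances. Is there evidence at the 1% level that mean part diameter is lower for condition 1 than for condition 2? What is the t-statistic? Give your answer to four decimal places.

Let group 1 = condition 1, group 2 = condition 2. H0: μ_1 = μ_2; H1: μ_1 < μ_2 (Welch's two-sample t-test, left-tailed).
t = (x̄_1 − x̄_2)/√(s_1²/n_1 + s_2²/n_2) = (42.3 − 47.6)/√(9.66²/9 + 3.5²/40) = -1.6222
Welch–Satterthwaite df ≈ 8.48
p-value = P(T ≤ -1.6222) ≈ 0.071
Since p ≈ 0.071 > α = 0.01, fail to reject H0; the evidence is not statistically significant.

-1.6222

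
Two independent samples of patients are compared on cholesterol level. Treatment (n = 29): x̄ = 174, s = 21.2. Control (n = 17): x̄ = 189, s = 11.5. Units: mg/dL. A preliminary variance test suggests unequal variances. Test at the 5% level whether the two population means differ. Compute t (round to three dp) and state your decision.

t = -3.109; reject H0

Let group 1 = treatment, group 2 = control. H0: μ_1 = μ_2; H1: μ_1 ≠ μ_2 (Welch's two-sample t-test, two-sided).
t = (x̄_1 − x̄_2)/√(s_1²/n_1 + s_2²/n_2) = (174 − 189)/√(21.2²/29 + 11.5²/17) = -3.109
Welch–Satterthwaite df ≈ 43.84
Two-sided p-value ≈ 0.0033
Since p ≈ 0.0033 < α = 0.05, reject H0; the evidence is statistically significant.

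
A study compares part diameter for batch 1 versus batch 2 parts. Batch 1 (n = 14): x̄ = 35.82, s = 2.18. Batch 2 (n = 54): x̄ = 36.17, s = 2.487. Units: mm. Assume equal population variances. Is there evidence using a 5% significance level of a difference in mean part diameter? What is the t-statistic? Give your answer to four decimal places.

Let group 1 = batch 1, group 2 = batch 2. H0: μ_1 = μ_2; H1: μ_1 ≠ μ_2 (two-sample pooled-variance t-test, two-sided).
s_p² = [(14−1)·2.18² + (54−1)·2.487²]/(14+54−2) = 5.90296
t = (35.82 − 36.17)/√[5.90296·(1/14 + 1/54)] = -0.4803
df = n₁ + n₂ − 2 = 66
Two-sided p-value ≈ 0.6326
Since p ≈ 0.6326 > α = 0.05, fail to reject H0; the data do not provide sufficient evidence against H0.

-0.4803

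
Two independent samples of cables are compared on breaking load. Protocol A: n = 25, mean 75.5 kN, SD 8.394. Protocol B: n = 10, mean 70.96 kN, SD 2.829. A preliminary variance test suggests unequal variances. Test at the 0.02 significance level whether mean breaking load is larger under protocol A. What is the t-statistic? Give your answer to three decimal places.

Let group 1 = protocol A, group 2 = protocol B. H0: μ_1 = μ_2; H1: μ_1 > μ_2 (Welch's two-sample t-test, right-tailed).
t = (x̄_1 − x̄_2)/√(s_1²/n_1 + s_2²/n_2) = (75.5 − 70.96)/√(8.394²/25 + 2.829²/10) = 2.387
Welch–Satterthwaite df ≈ 32.56
p-value = P(T ≥ 2.387) ≈ 0.0115
Since p ≈ 0.0115 < α = 0.02, reject H0; the data support H1.

2.387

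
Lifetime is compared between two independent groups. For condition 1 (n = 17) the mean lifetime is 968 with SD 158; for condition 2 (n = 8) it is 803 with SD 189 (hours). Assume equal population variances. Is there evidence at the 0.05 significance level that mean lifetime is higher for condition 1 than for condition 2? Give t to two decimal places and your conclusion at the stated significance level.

Let group 1 = condition 1, group 2 = condition 2. H0: μ_1 = μ_2; H1: μ_1 > μ_2 (two-sample pooled-variance t-test, right-tailed).
s_p² = [(17−1)·158² + (8−1)·189²]/(17+8−2) = 28237.9
t = (968 − 803)/√[28237.9·(1/17 + 1/8)] = 2.29
df = n₁ + n₂ − 2 = 23
p-value = P(T ≥ 2.29) ≈ 0.0158
Since p ≈ 0.0158 < α = 0.05, reject H0; the evidence is statistically significant.

t = 2.29; reject H0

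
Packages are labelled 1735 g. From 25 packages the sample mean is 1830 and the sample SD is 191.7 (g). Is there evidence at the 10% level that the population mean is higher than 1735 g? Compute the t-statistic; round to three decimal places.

H0: μ = 1735; H1: μ > 1735 (one-sample t-test, right-tailed).
t = (x̄ − μ₀)/(s/√n) = (1830 − 1735)/(191.7/√25) = 2.478
df = n − 1 = 24
p-value = P(T ≥ 2.478) ≈ 0.010
Since p ≈ 0.010 < α = 0.1, reject H0; the data support H1.

2.478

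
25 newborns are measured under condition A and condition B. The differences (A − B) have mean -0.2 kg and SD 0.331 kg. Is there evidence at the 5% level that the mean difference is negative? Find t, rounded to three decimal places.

-3.021

H0: μ_d = 0; H1: μ_d < 0 (paired t-test on the differences, left-tailed).
t = d̄/(s_d/√n) = -0.2/(0.331/√25) = -3.021
df = n − 1 = 24
p-value = P(T ≤ -3.021) ≈ 0.003
Since p ≈ 0.003 < α = 0.05, reject H0; the evidence is statistically significant.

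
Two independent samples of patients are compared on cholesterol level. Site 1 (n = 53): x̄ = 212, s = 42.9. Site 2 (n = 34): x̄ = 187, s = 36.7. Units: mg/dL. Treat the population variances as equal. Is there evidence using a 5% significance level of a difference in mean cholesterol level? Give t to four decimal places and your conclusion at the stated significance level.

Let group 1 = site 1, group 2 = site 2. H0: μ_1 = μ_2; H1: μ_1 ≠ μ_2 (two-sample pooled-variance t-test, two-sided).
s_p² = [(53−1)·42.9² + (34−1)·36.7²]/(53+34−2) = 1648.81
t = (212 − 187)/√[1648.81·(1/53 + 1/34)] = 2.8020
df = n₁ + n₂ − 2 = 85
Two-sided p-value ≈ 0.0063
Since p ≈ 0.0063 < α = 0.05, reject H0; the data support H1.

t = 2.8020; reject H0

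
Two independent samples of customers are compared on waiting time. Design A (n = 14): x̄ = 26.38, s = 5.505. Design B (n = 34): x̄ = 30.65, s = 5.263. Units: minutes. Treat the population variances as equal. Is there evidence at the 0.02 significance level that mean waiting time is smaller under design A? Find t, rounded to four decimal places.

-2.5216

Let group 1 = design A, group 2 = design B. H0: μ_1 = μ_2; H1: μ_1 < μ_2 (two-sample pooled-variance t-test, left-tailed).
s_p² = [(14−1)·5.505² + (34−1)·5.263²]/(14+34−2) = 28.4356
t = (26.38 − 30.65)/√[28.4356·(1/14 + 1/34)] = -2.5216
df = n₁ + n₂ − 2 = 46
p-value = P(T ≤ -2.5216) ≈ 0.0076
Since p ≈ 0.0076 < α = 0.02, reject H0; the evidence is statistically significant.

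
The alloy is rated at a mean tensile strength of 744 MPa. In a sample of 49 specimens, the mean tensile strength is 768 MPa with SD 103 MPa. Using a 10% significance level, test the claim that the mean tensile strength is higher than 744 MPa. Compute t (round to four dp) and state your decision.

H0: μ = 744; H1: μ > 744 (one-sample t-test, right-tailed).
t = (x̄ − μ₀)/(s/√n) = (768 − 744)/(103/√49) = 1.6311
df = n − 1 = 48
p-value = P(T ≥ 1.6311) ≈ 0.055
Since p ≈ 0.055 < α = 0.1, reject H0; the data support H1.

t = 1.6311; reject H0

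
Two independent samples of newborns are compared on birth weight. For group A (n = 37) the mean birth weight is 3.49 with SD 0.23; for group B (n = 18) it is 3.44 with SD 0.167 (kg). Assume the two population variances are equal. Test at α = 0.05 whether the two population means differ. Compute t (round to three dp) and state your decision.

t = 0.821; fail to reject H0

Let group 1 = group A, group 2 = group B. H0: μ_1 = μ_2; H1: μ_1 ≠ μ_2 (two-sample pooled-variance t-test, two-sided).
s_p² = [(37−1)·0.23² + (18−1)·0.167²]/(37+18−2) = 0.0448776
t = (3.49 − 3.44)/√[0.0448776·(1/37 + 1/18)] = 0.821
df = n₁ + n₂ − 2 = 53
Two-sided p-value ≈ 0.415
Since p ≈ 0.415 > α = 0.05, fail to reject H0; the evidence is not statistically significant.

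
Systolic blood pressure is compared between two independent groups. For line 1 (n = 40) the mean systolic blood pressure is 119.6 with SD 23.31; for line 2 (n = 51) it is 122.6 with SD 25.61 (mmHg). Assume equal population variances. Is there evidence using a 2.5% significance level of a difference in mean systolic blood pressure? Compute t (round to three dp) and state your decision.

Let group 1 = line 1, group 2 = line 2. H0: μ_1 = μ_2; H1: μ_1 ≠ μ_2 (two-sample pooled-variance t-test, two-sided).
s_p² = [(40−1)·23.31² + (51−1)·25.61²]/(40+51−2) = 606.567
t = (119.6 − 122.6)/√[606.567·(1/40 + 1/51)] = -0.577
df = n₁ + n₂ − 2 = 89
Two-sided p-value ≈ 0.566
Since p ≈ 0.566 > α = 0.025, fail to reject H0; the evidence is not statistically significant.

t = -0.577; fail to reject H0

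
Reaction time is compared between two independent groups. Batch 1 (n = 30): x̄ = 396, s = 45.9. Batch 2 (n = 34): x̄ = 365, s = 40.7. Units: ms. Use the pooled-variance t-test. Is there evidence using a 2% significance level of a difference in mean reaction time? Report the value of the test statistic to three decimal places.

Let group 1 = batch 1, group 2 = batch 2. H0: μ_1 = μ_2; H1: μ_1 ≠ μ_2 (two-sample pooled-variance t-test, two-sided).
s_p² = [(30−1)·45.9² + (34−1)·40.7²]/(30+34−2) = 1867.12
t = (396 − 365)/√[1867.12·(1/30 + 1/34)] = 2.864
df = n₁ + n₂ − 2 = 62
Two-sided p-value ≈ 0.0057
Since p ≈ 0.0057 < α = 0.02, reject H0; the evidence is statistically significant.

2.864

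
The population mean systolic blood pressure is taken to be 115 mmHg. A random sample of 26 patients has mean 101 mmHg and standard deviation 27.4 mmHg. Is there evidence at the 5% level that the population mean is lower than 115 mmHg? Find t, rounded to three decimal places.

H0: μ = 115; H1: μ < 115 (one-sample t-test, left-tailed).
t = (x̄ − μ₀)/(s/√n) = (101 − 115)/(27.4/√26) = -2.605
df = n − 1 = 25
p-value = P(T ≤ -2.605) ≈ 0.008
Since p ≈ 0.008 < α = 0.05, reject H0; the evidence is statistically significant.

-2.605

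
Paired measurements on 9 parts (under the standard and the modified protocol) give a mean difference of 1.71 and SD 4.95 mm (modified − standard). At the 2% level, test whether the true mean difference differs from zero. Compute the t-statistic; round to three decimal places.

H0: μ_d = 0; H1: μ_d ≠ 0 (paired t-test on the differences, two-sided).
t = d̄/(s_d/√n) = 1.71/(4.95/√9) = 1.036
df = n − 1 = 8
Two-sided p-value ≈ 0.3303
Since p ≈ 0.3303 > α = 0.02, fail to reject H0; the data do not provide sufficient evidence against H0.

1.036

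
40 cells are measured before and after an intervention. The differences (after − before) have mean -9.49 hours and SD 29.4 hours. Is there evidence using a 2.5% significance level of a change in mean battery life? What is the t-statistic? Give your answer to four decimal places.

-2.0415

H0: μ_d = 0; H1: μ_d ≠ 0 (paired t-test on the differences, two-sided).
t = d̄/(s_d/√n) = -9.49/(29.4/√40) = -2.0415
df = n − 1 = 39
Two-sided p-value ≈ 0.048
Since p ≈ 0.048 > α = 0.025, fail to reject H0; the data do not provide sufficient evidence against H0.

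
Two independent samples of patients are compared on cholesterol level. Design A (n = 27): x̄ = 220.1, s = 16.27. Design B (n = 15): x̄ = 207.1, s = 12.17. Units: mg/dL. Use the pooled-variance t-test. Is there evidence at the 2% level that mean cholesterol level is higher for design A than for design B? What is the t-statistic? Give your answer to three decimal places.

Let group 1 = design A, group 2 = design B. H0: μ_1 = μ_2; H1: μ_1 > μ_2 (two-sample pooled-variance t-test, right-tailed).
s_p² = [(27−1)·16.27² + (15−1)·12.17²]/(27+15−2) = 223.901
t = (220.1 − 207.1)/√[223.901·(1/27 + 1/15)] = 2.698
df = n₁ + n₂ − 2 = 40
p-value = P(T ≥ 2.698) ≈ 0.0051
Since p ≈ 0.0051 < α = 0.02, reject H0; the evidence is statistically significant.

2.698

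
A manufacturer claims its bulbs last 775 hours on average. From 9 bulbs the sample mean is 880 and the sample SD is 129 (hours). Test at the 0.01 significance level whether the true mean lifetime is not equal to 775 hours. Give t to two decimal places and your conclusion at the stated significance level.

t = 2.44; fail to reject H0

H0: μ = 775; H1: μ ≠ 775 (one-sample t-test, two-sided).
t = (x̄ − μ₀)/(s/√n) = (880 − 775)/(129/√9) = 2.44
df = n − 1 = 8
Two-sided p-value ≈ 0.0404
Since p ≈ 0.0404 > α = 0.01, fail to reject H0; the data do not provide sufficient evidence against H0.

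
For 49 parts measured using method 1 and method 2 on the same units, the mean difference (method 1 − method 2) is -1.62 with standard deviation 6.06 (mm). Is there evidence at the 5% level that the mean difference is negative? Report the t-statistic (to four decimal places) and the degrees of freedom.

t = -1.8713, df = 48

H0: μ_d = 0; H1: μ_d < 0 (paired t-test on the differences, left-tailed).
t = d̄/(s_d/√n) = -1.62/(6.06/√49) = -1.8713
df = n − 1 = 48
p-value = P(T ≤ -1.8713) ≈ 0.034
Since p ≈ 0.034 < α = 0.05, reject H0; the evidence is statistically significant.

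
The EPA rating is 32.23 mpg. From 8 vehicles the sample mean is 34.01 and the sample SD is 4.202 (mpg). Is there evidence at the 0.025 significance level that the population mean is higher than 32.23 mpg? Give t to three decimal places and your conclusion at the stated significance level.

H0: μ = 32.23; H1: μ > 32.23 (one-sample t-test, right-tailed).
t = (x̄ − μ₀)/(s/√n) = (34.01 − 32.23)/(4.202/√8) = 1.198
df = n − 1 = 7
p-value = P(T ≥ 1.198) ≈ 0.1349
Since p ≈ 0.1349 > α = 0.025, fail to reject H0; the evidence is not statistically significant.

t = 1.198; fail to reject H0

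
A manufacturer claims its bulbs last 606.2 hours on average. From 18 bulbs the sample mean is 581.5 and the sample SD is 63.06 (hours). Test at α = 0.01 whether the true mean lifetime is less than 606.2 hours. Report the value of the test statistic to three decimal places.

-1.662

H0: μ = 606.2; H1: μ < 606.2 (one-sample t-test, left-tailed).
t = (x̄ − μ₀)/(s/√n) = (581.5 − 606.2)/(63.06/√18) = -1.662
df = n − 1 = 17
p-value = P(T ≤ -1.662) ≈ 0.057
Since p ≈ 0.057 > α = 0.01, fail to reject H0; the data do not provide sufficient evidence against H0.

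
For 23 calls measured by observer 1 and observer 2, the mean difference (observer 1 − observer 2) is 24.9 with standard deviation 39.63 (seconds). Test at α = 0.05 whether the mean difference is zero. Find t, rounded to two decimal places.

H0: μ_d = 0; H1: μ_d ≠ 0 (paired t-test on the differences, two-sided).
t = d̄/(s_d/√n) = 24.9/(39.63/√23) = 3.01
df = n − 1 = 22
Two-sided p-value ≈ 0.0064
Since p ≈ 0.0064 < α = 0.05, reject H0; the evidence is statistically significant.

3.01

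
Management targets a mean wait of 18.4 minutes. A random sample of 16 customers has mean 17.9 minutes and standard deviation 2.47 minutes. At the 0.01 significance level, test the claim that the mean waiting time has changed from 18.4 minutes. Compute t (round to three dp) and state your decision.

H0: μ = 18.4; H1: μ ≠ 18.4 (one-sample t-test, two-sided).
t = (x̄ − μ₀)/(s/√n) = (17.9 − 18.4)/(2.47/√16) = -0.810
df = n − 1 = 15
Two-sided p-value ≈ 0.431
Since p ≈ 0.431 > α = 0.01, fail to reject H0; the data do not provide sufficient evidence against H0.

t = -0.810; fail to reject H0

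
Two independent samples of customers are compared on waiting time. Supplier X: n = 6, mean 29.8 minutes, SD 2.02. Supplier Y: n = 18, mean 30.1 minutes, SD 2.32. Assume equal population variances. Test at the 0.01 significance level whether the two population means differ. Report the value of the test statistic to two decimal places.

-0.28

Let group 1 = supplier X, group 2 = supplier Y. H0: μ_1 = μ_2; H1: μ_1 ≠ μ_2 (two-sample pooled-variance t-test, two-sided).
s_p² = [(6−1)·2.02² + (18−1)·2.32²]/(6+18−2) = 5.08649
t = (29.8 − 30.1)/√[5.08649·(1/6 + 1/18)] = -0.28
df = n₁ + n₂ − 2 = 22
Two-sided p-value ≈ 0.7804
Since p ≈ 0.7804 > α = 0.01, fail to reject H0; the data do not provide sufficient evidence against H0.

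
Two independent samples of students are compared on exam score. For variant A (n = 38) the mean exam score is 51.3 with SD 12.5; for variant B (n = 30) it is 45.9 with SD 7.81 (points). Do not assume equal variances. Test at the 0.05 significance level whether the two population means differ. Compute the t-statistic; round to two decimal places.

Let group 1 = variant A, group 2 = variant B. H0: μ_1 = μ_2; H1: μ_1 ≠ μ_2 (Welch's two-sample t-test, two-sided).
t = (x̄_1 − x̄_2)/√(s_1²/n_1 + s_2²/n_2) = (51.3 − 45.9)/√(12.5²/38 + 7.81²/30) = 2.18
Welch–Satterthwaite df ≈ 62.99
Two-sided p-value ≈ 0.033
Since p ≈ 0.033 < α = 0.05, reject H0; the data support H1.

2.18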